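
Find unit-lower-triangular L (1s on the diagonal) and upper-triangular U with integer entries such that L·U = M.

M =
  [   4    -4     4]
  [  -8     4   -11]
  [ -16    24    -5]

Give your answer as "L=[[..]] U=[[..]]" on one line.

L=[[1,0,0],[-2,1,0],[-4,-2,1]] U=[[4,-4,4],[0,-4,-3],[0,0,5]]

  r1 -= -2·r0 → [0,-4,-3]
  r2 -= -4·r0 → [0,8,11]
  r2 -= -2·r1 → [0,0,5]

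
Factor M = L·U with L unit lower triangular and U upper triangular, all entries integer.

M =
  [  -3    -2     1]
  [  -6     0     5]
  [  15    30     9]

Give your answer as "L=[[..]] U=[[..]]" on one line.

  R1 -= 2·R0 → [0,4,3]
  R2 -= -5·R0 → [0,20,14]
  R2 -= 5·R1 → [0,0,-1]

L=[[1,0,0],[2,1,0],[-5,5,1]] U=[[-3,-2,1],[0,4,3],[0,0,-1]]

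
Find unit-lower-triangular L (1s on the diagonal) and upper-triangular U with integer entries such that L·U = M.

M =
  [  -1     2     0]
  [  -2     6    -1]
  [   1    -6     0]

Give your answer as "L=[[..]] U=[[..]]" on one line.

  r1 -= 2·r0 → [0,2,-1]
  r2 -= -1·r0 → [0,-4,0]
  r2 -= -2·r1 → [0,0,-2]

L=[[1,0,0],[2,1,0],[-1,-2,1]] U=[[-1,2,0],[0,2,-1],[0,0,-2]]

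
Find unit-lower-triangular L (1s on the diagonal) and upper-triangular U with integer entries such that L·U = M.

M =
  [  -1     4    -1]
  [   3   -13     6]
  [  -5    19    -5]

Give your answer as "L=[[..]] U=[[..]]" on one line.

L=[[1,0,0],[-3,1,0],[5,1,1]] U=[[-1,4,-1],[0,-1,3],[0,0,-3]]

  R1 -= -3·R0 → [0,-1,3]
  R2 -= 5·R0 → [0,-1,0]
  R2 -= 1·R1 → [0,0,-3]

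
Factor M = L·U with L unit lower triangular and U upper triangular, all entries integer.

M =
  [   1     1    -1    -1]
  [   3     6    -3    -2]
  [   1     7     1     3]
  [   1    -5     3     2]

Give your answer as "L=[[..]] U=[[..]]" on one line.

  r1 -= 3·r0 → [0,3,0,1]
  r2 -= 1·r0 → [0,6,2,4]
  r3 -= 1·r0 → [0,-6,4,3]
  r2 -= 2·r1 → [0,0,2,2]
  r3 -= -2·r1 → [0,0,4,5]
  r3 -= 2·r2 → [0,0,0,1]

L=[[1,0,0,0],[3,1,0,0],[1,2,1,0],[1,-2,2,1]] U=[[1,1,-1,-1],[0,3,0,1],[0,0,2,2],[0,0,0,1]]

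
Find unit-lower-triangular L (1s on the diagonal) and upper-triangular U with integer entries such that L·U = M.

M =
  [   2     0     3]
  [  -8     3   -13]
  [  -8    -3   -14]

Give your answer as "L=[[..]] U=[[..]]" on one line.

  r1 -= -4·r0 → [0,3,-1]
  r2 -= -4·r0 → [0,-3,-2]
  r2 -= -1·r1 → [0,0,-3]

L=[[1,0,0],[-4,1,0],[-4,-1,1]] U=[[2,0,3],[0,3,-1],[0,0,-3]]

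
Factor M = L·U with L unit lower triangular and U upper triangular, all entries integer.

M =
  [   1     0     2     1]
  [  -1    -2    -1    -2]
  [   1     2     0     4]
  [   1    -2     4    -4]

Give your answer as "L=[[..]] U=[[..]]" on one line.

  row1 -= -1·row0 → [0,-2,1,-1]
  row2 -= 1·row0 → [0,2,-2,3]
  row3 -= 1·row0 → [0,-2,2,-5]
  row2 -= -1·row1 → [0,0,-1,2]
  row3 -= 1·row1 → [0,0,1,-4]
  row3 -= -1·row2 → [0,0,0,-2]

L=[[1,0,0,0],[-1,1,0,0],[1,-1,1,0],[1,1,-1,1]] U=[[1,0,2,1],[0,-2,1,-1],[0,0,-1,2],[0,0,0,-2]]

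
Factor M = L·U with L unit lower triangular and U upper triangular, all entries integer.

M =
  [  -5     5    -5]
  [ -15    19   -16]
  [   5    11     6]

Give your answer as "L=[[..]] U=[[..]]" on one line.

  row1 -= 3·row0 → [0,4,-1]
  row2 -= -1·row0 → [0,16,1]
  row2 -= 4·row1 → [0,0,5]

L=[[1,0,0],[3,1,0],[-1,4,1]] U=[[-5,5,-5],[0,4,-1],[0,0,5]]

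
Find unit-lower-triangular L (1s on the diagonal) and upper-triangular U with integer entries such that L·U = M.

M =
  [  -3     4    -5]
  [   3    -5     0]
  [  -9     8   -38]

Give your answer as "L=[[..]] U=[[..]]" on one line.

  R1 -= -1·R0 → [0,-1,-5]
  R2 -= 3·R0 → [0,-4,-23]
  R2 -= 4·R1 → [0,0,-3]

L=[[1,0,0],[-1,1,0],[3,4,1]] U=[[-3,4,-5],[0,-1,-5],[0,0,-3]]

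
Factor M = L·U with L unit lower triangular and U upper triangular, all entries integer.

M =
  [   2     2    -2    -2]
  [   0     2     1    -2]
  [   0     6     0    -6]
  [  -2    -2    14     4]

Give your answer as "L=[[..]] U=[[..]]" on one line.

L=[[1,0,0,0],[0,1,0,0],[0,3,1,0],[-1,0,-4,1]] U=[[2,2,-2,-2],[0,2,1,-2],[0,0,-3,0],[0,0,0,2]]

  r1 -= 0·r0 → [0,2,1,-2]
  r2 -= 0·r0 → [0,6,0,-6]
  r3 -= -1·r0 → [0,0,12,2]
  r2 -= 3·r1 → [0,0,-3,0]
  r3 -= 0·r1 → [0,0,12,2]
  r3 -= -4·r2 → [0,0,0,2]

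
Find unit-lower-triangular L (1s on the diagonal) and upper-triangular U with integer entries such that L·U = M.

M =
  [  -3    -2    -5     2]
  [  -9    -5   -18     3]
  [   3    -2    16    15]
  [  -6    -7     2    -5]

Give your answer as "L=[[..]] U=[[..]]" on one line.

  r1 -= 3·r0 → [0,1,-3,-3]
  r2 -= -1·r0 → [0,-4,11,17]
  r3 -= 2·r0 → [0,-3,12,-9]
  r2 -= -4·r1 → [0,0,-1,5]
  r3 -= -3·r1 → [0,0,3,-18]
  r3 -= -3·r2 → [0,0,0,-3]

L=[[1,0,0,0],[3,1,0,0],[-1,-4,1,0],[2,-3,-3,1]] U=[[-3,-2,-5,2],[0,1,-3,-3],[0,0,-1,5],[0,0,0,-3]]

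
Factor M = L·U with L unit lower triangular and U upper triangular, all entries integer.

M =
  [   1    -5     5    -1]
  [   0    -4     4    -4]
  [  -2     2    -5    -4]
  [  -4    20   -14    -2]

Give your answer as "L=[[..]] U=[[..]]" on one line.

L=[[1,0,0,0],[0,1,0,0],[-2,2,1,0],[-4,0,-2,1]] U=[[1,-5,5,-1],[0,-4,4,-4],[0,0,-3,2],[0,0,0,-2]]

  R1 -= 0·R0 → [0,-4,4,-4]
  R2 -= -2·R0 → [0,-8,5,-6]
  R3 -= -4·R0 → [0,0,6,-6]
  R2 -= 2·R1 → [0,0,-3,2]
  R3 -= 0·R1 → [0,0,6,-6]
  R3 -= -2·R2 → [0,0,0,-2]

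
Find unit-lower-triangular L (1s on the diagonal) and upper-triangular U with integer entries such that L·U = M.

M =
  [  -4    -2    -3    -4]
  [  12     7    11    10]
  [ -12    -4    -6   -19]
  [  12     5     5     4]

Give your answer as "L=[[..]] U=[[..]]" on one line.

  row1 -= -3·row0 → [0,1,2,-2]
  row2 -= 3·row0 → [0,2,3,-7]
  row3 -= -3·row0 → [0,-1,-4,-8]
  row2 -= 2·row1 → [0,0,-1,-3]
  row3 -= -1·row1 → [0,0,-2,-10]
  row3 -= 2·row2 → [0,0,0,-4]

L=[[1,0,0,0],[-3,1,0,0],[3,2,1,0],[-3,-1,2,1]] U=[[-4,-2,-3,-4],[0,1,2,-2],[0,0,-1,-3],[0,0,0,-4]]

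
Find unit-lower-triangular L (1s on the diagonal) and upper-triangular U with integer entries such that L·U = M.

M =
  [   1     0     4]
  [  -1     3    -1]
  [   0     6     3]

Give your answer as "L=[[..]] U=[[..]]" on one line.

  r1 -= -1·r0 → [0,3,3]
  r2 -= 0·r0 → [0,6,3]
  r2 -= 2·r1 → [0,0,-3]

L=[[1,0,0],[-1,1,0],[0,2,1]] U=[[1,0,4],[0,3,3],[0,0,-3]]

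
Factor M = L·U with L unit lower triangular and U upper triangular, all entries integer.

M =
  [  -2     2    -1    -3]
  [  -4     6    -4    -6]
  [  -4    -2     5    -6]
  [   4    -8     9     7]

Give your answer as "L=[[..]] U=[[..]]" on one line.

  R1 -= 2·R0 → [0,2,-2,0]
  R2 -= 2·R0 → [0,-6,7,0]
  R3 -= -2·R0 → [0,-4,7,1]
  R2 -= -3·R1 → [0,0,1,0]
  R3 -= -2·R1 → [0,0,3,1]
  R3 -= 3·R2 → [0,0,0,1]

L=[[1,0,0,0],[2,1,0,0],[2,-3,1,0],[-2,-2,3,1]] U=[[-2,2,-1,-3],[0,2,-2,0],[0,0,1,0],[0,0,0,1]]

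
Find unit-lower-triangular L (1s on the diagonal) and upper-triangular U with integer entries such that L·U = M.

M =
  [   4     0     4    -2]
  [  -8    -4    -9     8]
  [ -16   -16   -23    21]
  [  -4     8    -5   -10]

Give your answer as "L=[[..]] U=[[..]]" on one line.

  r1 -= -2·r0 → [0,-4,-1,4]
  r2 -= -4·r0 → [0,-16,-7,13]
  r3 -= -1·r0 → [0,8,-1,-12]
  r2 -= 4·r1 → [0,0,-3,-3]
  r3 -= -2·r1 → [0,0,-3,-4]
  r3 -= 1·r2 → [0,0,0,-1]

L=[[1,0,0,0],[-2,1,0,0],[-4,4,1,0],[-1,-2,1,1]] U=[[4,0,4,-2],[0,-4,-1,4],[0,0,-3,-3],[0,0,0,-1]]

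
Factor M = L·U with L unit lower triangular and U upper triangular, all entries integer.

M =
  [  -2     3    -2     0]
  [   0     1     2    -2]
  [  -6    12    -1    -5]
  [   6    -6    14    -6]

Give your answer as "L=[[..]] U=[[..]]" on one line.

L=[[1,0,0,0],[0,1,0,0],[3,3,1,0],[-3,3,-2,1]] U=[[-2,3,-2,0],[0,1,2,-2],[0,0,-1,1],[0,0,0,2]]

  row1 -= 0·row0 → [0,1,2,-2]
  row2 -= 3·row0 → [0,3,5,-5]
  row3 -= -3·row0 → [0,3,8,-6]
  row2 -= 3·row1 → [0,0,-1,1]
  row3 -= 3·row1 → [0,0,2,0]
  row3 -= -2·row2 → [0,0,0,2]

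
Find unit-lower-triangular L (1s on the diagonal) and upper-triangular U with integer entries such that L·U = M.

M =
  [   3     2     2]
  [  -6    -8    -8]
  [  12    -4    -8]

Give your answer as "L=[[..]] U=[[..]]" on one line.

  row1 -= -2·row0 → [0,-4,-4]
  row2 -= 4·row0 → [0,-12,-16]
  row2 -= 3·row1 → [0,0,-4]

L=[[1,0,0],[-2,1,0],[4,3,1]] U=[[3,2,2],[0,-4,-4],[0,0,-4]]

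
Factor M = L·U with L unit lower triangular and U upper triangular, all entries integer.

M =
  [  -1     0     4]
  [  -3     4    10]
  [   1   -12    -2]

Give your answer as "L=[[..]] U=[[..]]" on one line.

  R1 -= 3·R0 → [0,4,-2]
  R2 -= -1·R0 → [0,-12,2]
  R2 -= -3·R1 → [0,0,-4]

L=[[1,0,0],[3,1,0],[-1,-3,1]] U=[[-1,0,4],[0,4,-2],[0,0,-4]]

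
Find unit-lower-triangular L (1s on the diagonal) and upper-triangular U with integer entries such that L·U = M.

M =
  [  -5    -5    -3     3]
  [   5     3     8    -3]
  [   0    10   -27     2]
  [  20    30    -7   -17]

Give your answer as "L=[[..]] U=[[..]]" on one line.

  row1 -= -1·row0 → [0,-2,5,0]
  row2 -= 0·row0 → [0,10,-27,2]
  row3 -= -4·row0 → [0,10,-19,-5]
  row2 -= -5·row1 → [0,0,-2,2]
  row3 -= -5·row1 → [0,0,6,-5]
  row3 -= -3·row2 → [0,0,0,1]

L=[[1,0,0,0],[-1,1,0,0],[0,-5,1,0],[-4,-5,-3,1]] U=[[-5,-5,-3,3],[0,-2,5,0],[0,0,-2,2],[0,0,0,1]]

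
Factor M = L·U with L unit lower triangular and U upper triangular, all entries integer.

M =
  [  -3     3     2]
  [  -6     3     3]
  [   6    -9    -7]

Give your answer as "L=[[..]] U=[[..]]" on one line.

L=[[1,0,0],[2,1,0],[-2,1,1]] U=[[-3,3,2],[0,-3,-1],[0,0,-2]]

  r1 -= 2·r0 → [0,-3,-1]
  r2 -= -2·r0 → [0,-3,-3]
  r2 -= 1·r1 → [0,0,-2]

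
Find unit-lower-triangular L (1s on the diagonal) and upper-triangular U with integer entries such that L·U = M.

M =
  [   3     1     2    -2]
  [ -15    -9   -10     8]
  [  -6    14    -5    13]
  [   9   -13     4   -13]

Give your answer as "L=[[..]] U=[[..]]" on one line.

L=[[1,0,0,0],[-5,1,0,0],[-2,-4,1,0],[3,4,2,1]] U=[[3,1,2,-2],[0,-4,0,-2],[0,0,-1,1],[0,0,0,-1]]

  r1 -= -5·r0 → [0,-4,0,-2]
  r2 -= -2·r0 → [0,16,-1,9]
  r3 -= 3·r0 → [0,-16,-2,-7]
  r2 -= -4·r1 → [0,0,-1,1]
  r3 -= 4·r1 → [0,0,-2,1]
  r3 -= 2·r2 → [0,0,0,-1]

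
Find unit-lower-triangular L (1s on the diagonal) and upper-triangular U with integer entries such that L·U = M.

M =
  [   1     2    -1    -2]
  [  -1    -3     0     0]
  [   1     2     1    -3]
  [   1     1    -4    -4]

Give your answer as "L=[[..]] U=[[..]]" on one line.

  r1 -= -1·r0 → [0,-1,-1,-2]
  r2 -= 1·r0 → [0,0,2,-1]
  r3 -= 1·r0 → [0,-1,-3,-2]
  r2 -= 0·r1 → [0,0,2,-1]
  r3 -= 1·r1 → [0,0,-2,0]
  r3 -= -1·r2 → [0,0,0,-1]

L=[[1,0,0,0],[-1,1,0,0],[1,0,1,0],[1,1,-1,1]] U=[[1,2,-1,-2],[0,-1,-1,-2],[0,0,2,-1],[0,0,0,-1]]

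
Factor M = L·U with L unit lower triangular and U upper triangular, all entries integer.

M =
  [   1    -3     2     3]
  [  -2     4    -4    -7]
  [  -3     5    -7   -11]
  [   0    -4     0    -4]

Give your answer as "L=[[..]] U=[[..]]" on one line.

  row1 -= -2·row0 → [0,-2,0,-1]
  row2 -= -3·row0 → [0,-4,-1,-2]
  row3 -= 0·row0 → [0,-4,0,-4]
  row2 -= 2·row1 → [0,0,-1,0]
  row3 -= 2·row1 → [0,0,0,-2]
  row3 -= 0·row2 → [0,0,0,-2]

L=[[1,0,0,0],[-2,1,0,0],[-3,2,1,0],[0,2,0,1]] U=[[1,-3,2,3],[0,-2,0,-1],[0,0,-1,0],[0,0,0,-2]]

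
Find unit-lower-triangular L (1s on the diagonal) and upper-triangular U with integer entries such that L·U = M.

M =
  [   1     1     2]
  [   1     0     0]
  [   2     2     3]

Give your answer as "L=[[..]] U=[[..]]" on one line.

L=[[1,0,0],[1,1,0],[2,0,1]] U=[[1,1,2],[0,-1,-2],[0,0,-1]]

  r1 -= 1·r0 → [0,-1,-2]
  r2 -= 2·r0 → [0,0,-1]
  r2 -= 0·r1 → [0,0,-1]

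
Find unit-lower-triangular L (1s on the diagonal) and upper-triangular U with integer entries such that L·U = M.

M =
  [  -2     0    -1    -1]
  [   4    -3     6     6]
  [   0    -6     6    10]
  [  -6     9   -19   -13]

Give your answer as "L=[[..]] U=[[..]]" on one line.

  r1 -= -2·r0 → [0,-3,4,4]
  r2 -= 0·r0 → [0,-6,6,10]
  r3 -= 3·r0 → [0,9,-16,-10]
  r2 -= 2·r1 → [0,0,-2,2]
  r3 -= -3·r1 → [0,0,-4,2]
  r3 -= 2·r2 → [0,0,0,-2]

L=[[1,0,0,0],[-2,1,0,0],[0,2,1,0],[3,-3,2,1]] U=[[-2,0,-1,-1],[0,-3,4,4],[0,0,-2,2],[0,0,0,-2]]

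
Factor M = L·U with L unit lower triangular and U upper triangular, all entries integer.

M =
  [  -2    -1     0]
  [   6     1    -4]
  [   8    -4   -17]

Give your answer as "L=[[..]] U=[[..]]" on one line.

L=[[1,0,0],[-3,1,0],[-4,4,1]] U=[[-2,-1,0],[0,-2,-4],[0,0,-1]]

  row1 -= -3·row0 → [0,-2,-4]
  row2 -= -4·row0 → [0,-8,-17]
  row2 -= 4·row1 → [0,0,-1]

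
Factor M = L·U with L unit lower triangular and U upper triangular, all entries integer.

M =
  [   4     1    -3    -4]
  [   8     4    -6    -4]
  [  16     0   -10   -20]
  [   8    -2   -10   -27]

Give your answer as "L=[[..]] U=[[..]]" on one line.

L=[[1,0,0,0],[2,1,0,0],[4,-2,1,0],[2,-2,-2,1]] U=[[4,1,-3,-4],[0,2,0,4],[0,0,2,4],[0,0,0,-3]]

  R1 -= 2·R0 → [0,2,0,4]
  R2 -= 4·R0 → [0,-4,2,-4]
  R3 -= 2·R0 → [0,-4,-4,-19]
  R2 -= -2·R1 → [0,0,2,4]
  R3 -= -2·R1 → [0,0,-4,-11]
  R3 -= -2·R2 → [0,0,0,-3]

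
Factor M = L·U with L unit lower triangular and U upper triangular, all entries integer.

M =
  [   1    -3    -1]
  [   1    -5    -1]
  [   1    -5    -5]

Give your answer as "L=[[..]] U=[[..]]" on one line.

  R1 -= 1·R0 → [0,-2,0]
  R2 -= 1·R0 → [0,-2,-4]
  R2 -= 1·R1 → [0,0,-4]

L=[[1,0,0],[1,1,0],[1,1,1]] U=[[1,-3,-1],[0,-2,0],[0,0,-4]]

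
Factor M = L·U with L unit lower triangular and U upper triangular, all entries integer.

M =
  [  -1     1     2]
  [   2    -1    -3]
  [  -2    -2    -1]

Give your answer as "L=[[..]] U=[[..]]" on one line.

  r1 -= -2·r0 → [0,1,1]
  r2 -= 2·r0 → [0,-4,-5]
  r2 -= -4·r1 → [0,0,-1]

L=[[1,0,0],[-2,1,0],[2,-4,1]] U=[[-1,1,2],[0,1,1],[0,0,-1]]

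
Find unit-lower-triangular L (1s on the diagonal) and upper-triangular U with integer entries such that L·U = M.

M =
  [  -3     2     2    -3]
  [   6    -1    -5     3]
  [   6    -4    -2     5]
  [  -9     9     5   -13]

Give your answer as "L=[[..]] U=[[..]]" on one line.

L=[[1,0,0,0],[-2,1,0,0],[-2,0,1,0],[3,1,0,1]] U=[[-3,2,2,-3],[0,3,-1,-3],[0,0,2,-1],[0,0,0,-1]]

  row1 -= -2·row0 → [0,3,-1,-3]
  row2 -= -2·row0 → [0,0,2,-1]
  row3 -= 3·row0 → [0,3,-1,-4]
  row2 -= 0·row1 → [0,0,2,-1]
  row3 -= 1·row1 → [0,0,0,-1]
  row3 -= 0·row2 → [0,0,0,-1]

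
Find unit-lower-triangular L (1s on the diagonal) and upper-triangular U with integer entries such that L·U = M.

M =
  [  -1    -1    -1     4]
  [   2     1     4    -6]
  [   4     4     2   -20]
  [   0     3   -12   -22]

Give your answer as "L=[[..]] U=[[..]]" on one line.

L=[[1,0,0,0],[-2,1,0,0],[-4,0,1,0],[0,-3,3,1]] U=[[-1,-1,-1,4],[0,-1,2,2],[0,0,-2,-4],[0,0,0,-4]]

  row1 -= -2·row0 → [0,-1,2,2]
  row2 -= -4·row0 → [0,0,-2,-4]
  row3 -= 0·row0 → [0,3,-12,-22]
  row2 -= 0·row1 → [0,0,-2,-4]
  row3 -= -3·row1 → [0,0,-6,-16]
  row3 -= 3·row2 → [0,0,0,-4]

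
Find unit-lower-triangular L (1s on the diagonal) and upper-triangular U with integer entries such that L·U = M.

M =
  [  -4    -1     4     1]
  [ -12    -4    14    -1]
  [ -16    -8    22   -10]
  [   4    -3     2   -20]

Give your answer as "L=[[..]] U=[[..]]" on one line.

L=[[1,0,0,0],[3,1,0,0],[4,4,1,0],[-1,4,1,1]] U=[[-4,-1,4,1],[0,-1,2,-4],[0,0,-2,2],[0,0,0,-5]]

  R1 -= 3·R0 → [0,-1,2,-4]
  R2 -= 4·R0 → [0,-4,6,-14]
  R3 -= -1·R0 → [0,-4,6,-19]
  R2 -= 4·R1 → [0,0,-2,2]
  R3 -= 4·R1 → [0,0,-2,-3]
  R3 -= 1·R2 → [0,0,0,-5]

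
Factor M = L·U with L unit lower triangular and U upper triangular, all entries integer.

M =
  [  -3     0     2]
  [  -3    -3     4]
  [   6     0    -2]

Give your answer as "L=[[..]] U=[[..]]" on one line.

L=[[1,0,0],[1,1,0],[-2,0,1]] U=[[-3,0,2],[0,-3,2],[0,0,2]]

  R1 -= 1·R0 → [0,-3,2]
  R2 -= -2·R0 → [0,0,2]
  R2 -= 0·R1 → [0,0,2]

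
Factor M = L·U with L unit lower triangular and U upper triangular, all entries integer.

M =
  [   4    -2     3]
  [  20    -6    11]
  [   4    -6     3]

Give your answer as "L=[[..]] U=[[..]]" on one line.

L=[[1,0,0],[5,1,0],[1,-1,1]] U=[[4,-2,3],[0,4,-4],[0,0,-4]]

  row1 -= 5·row0 → [0,4,-4]
  row2 -= 1·row0 → [0,-4,0]
  row2 -= -1·row1 → [0,0,-4]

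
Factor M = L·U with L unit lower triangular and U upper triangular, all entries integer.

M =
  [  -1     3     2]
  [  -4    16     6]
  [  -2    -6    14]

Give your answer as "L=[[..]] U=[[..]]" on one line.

  R1 -= 4·R0 → [0,4,-2]
  R2 -= 2·R0 → [0,-12,10]
  R2 -= -3·R1 → [0,0,4]

L=[[1,0,0],[4,1,0],[2,-3,1]] U=[[-1,3,2],[0,4,-2],[0,0,4]]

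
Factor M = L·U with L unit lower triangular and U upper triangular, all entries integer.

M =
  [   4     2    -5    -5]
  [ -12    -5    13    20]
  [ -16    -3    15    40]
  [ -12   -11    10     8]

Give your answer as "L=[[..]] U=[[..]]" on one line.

L=[[1,0,0,0],[-3,1,0,0],[-4,5,1,0],[-3,-5,-3,1]] U=[[4,2,-5,-5],[0,1,-2,5],[0,0,5,-5],[0,0,0,3]]

  row1 -= -3·row0 → [0,1,-2,5]
  row2 -= -4·row0 → [0,5,-5,20]
  row3 -= -3·row0 → [0,-5,-5,-7]
  row2 -= 5·row1 → [0,0,5,-5]
  row3 -= -5·row1 → [0,0,-15,18]
  row3 -= -3·row2 → [0,0,0,3]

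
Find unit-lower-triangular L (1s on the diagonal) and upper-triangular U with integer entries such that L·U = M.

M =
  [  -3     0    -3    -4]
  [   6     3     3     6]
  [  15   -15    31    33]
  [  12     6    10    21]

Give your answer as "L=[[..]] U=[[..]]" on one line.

L=[[1,0,0,0],[-2,1,0,0],[-5,-5,1,0],[-4,2,4,1]] U=[[-3,0,-3,-4],[0,3,-3,-2],[0,0,1,3],[0,0,0,-3]]

  row1 -= -2·row0 → [0,3,-3,-2]
  row2 -= -5·row0 → [0,-15,16,13]
  row3 -= -4·row0 → [0,6,-2,5]
  row2 -= -5·row1 → [0,0,1,3]
  row3 -= 2·row1 → [0,0,4,9]
  row3 -= 4·row2 → [0,0,0,-3]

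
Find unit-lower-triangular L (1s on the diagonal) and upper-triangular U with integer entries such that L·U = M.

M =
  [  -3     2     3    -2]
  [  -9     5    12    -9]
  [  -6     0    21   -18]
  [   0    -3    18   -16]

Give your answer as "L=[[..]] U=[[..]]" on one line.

L=[[1,0,0,0],[3,1,0,0],[2,4,1,0],[0,3,3,1]] U=[[-3,2,3,-2],[0,-1,3,-3],[0,0,3,-2],[0,0,0,-1]]

  r1 -= 3·r0 → [0,-1,3,-3]
  r2 -= 2·r0 → [0,-4,15,-14]
  r3 -= 0·r0 → [0,-3,18,-16]
  r2 -= 4·r1 → [0,0,3,-2]
  r3 -= 3·r1 → [0,0,9,-7]
  r3 -= 3·r2 → [0,0,0,-1]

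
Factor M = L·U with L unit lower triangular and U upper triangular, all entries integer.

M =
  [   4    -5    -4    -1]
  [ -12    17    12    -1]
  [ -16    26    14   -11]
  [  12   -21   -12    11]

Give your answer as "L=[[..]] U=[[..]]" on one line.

L=[[1,0,0,0],[-3,1,0,0],[-4,3,1,0],[3,-3,0,1]] U=[[4,-5,-4,-1],[0,2,0,-4],[0,0,-2,-3],[0,0,0,2]]

  row1 -= -3·row0 → [0,2,0,-4]
  row2 -= -4·row0 → [0,6,-2,-15]
  row3 -= 3·row0 → [0,-6,0,14]
  row2 -= 3·row1 → [0,0,-2,-3]
  row3 -= -3·row1 → [0,0,0,2]
  row3 -= 0·row2 → [0,0,0,2]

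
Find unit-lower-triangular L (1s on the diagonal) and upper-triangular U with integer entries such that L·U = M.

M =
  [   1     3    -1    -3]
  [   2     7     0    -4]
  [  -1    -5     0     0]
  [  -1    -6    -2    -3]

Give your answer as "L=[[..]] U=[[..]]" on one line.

  R1 -= 2·R0 → [0,1,2,2]
  R2 -= -1·R0 → [0,-2,-1,-3]
  R3 -= -1·R0 → [0,-3,-3,-6]
  R2 -= -2·R1 → [0,0,3,1]
  R3 -= -3·R1 → [0,0,3,0]
  R3 -= 1·R2 → [0,0,0,-1]

L=[[1,0,0,0],[2,1,0,0],[-1,-2,1,0],[-1,-3,1,1]] U=[[1,3,-1,-3],[0,1,2,2],[0,0,3,1],[0,0,0,-1]]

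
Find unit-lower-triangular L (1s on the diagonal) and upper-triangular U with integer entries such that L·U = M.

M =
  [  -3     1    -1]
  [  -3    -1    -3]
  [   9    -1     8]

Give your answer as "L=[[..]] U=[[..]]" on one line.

L=[[1,0,0],[1,1,0],[-3,-1,1]] U=[[-3,1,-1],[0,-2,-2],[0,0,3]]

  r1 -= 1·r0 → [0,-2,-2]
  r2 -= -3·r0 → [0,2,5]
  r2 -= -1·r1 → [0,0,3]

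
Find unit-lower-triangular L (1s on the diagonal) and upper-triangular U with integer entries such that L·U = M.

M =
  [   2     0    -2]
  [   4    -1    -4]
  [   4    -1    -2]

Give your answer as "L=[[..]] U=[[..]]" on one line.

L=[[1,0,0],[2,1,0],[2,1,1]] U=[[2,0,-2],[0,-1,0],[0,0,2]]

  R1 -= 2·R0 → [0,-1,0]
  R2 -= 2·R0 → [0,-1,2]
  R2 -= 1·R1 → [0,0,2]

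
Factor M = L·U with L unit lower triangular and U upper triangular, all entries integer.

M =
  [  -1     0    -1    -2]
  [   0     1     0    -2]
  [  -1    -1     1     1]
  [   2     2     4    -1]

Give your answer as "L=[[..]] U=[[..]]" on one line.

L=[[1,0,0,0],[0,1,0,0],[1,-1,1,0],[-2,2,1,1]] U=[[-1,0,-1,-2],[0,1,0,-2],[0,0,2,1],[0,0,0,-2]]

  r1 -= 0·r0 → [0,1,0,-2]
  r2 -= 1·r0 → [0,-1,2,3]
  r3 -= -2·r0 → [0,2,2,-5]
  r2 -= -1·r1 → [0,0,2,1]
  r3 -= 2·r1 → [0,0,2,-1]
  r3 -= 1·r2 → [0,0,0,-2]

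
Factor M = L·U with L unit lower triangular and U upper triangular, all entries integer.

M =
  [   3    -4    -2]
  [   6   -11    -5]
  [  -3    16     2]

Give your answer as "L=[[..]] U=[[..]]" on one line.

  row1 -= 2·row0 → [0,-3,-1]
  row2 -= -1·row0 → [0,12,0]
  row2 -= -4·row1 → [0,0,-4]

L=[[1,0,0],[2,1,0],[-1,-4,1]] U=[[3,-4,-2],[0,-3,-1],[0,0,-4]]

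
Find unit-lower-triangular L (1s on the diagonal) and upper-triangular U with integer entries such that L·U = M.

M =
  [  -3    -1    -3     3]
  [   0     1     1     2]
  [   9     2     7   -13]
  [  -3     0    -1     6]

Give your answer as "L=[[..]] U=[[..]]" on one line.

L=[[1,0,0,0],[0,1,0,0],[-3,-1,1,0],[1,1,-1,1]] U=[[-3,-1,-3,3],[0,1,1,2],[0,0,-1,-2],[0,0,0,-1]]

  R1 -= 0·R0 → [0,1,1,2]
  R2 -= -3·R0 → [0,-1,-2,-4]
  R3 -= 1·R0 → [0,1,2,3]
  R2 -= -1·R1 → [0,0,-1,-2]
  R3 -= 1·R1 → [0,0,1,1]
  R3 -= -1·R2 → [0,0,0,-1]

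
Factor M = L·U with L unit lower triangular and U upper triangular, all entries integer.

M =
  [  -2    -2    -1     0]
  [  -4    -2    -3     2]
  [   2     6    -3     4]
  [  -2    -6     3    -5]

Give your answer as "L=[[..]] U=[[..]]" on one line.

  row1 -= 2·row0 → [0,2,-1,2]
  row2 -= -1·row0 → [0,4,-4,4]
  row3 -= 1·row0 → [0,-4,4,-5]
  row2 -= 2·row1 → [0,0,-2,0]
  row3 -= -2·row1 → [0,0,2,-1]
  row3 -= -1·row2 → [0,0,0,-1]

L=[[1,0,0,0],[2,1,0,0],[-1,2,1,0],[1,-2,-1,1]] U=[[-2,-2,-1,0],[0,2,-1,2],[0,0,-2,0],[0,0,0,-1]]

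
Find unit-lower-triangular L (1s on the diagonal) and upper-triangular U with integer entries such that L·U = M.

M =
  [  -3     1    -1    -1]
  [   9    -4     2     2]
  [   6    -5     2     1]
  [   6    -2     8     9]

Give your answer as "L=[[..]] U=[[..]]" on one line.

L=[[1,0,0,0],[-3,1,0,0],[-2,3,1,0],[-2,0,2,1]] U=[[-3,1,-1,-1],[0,-1,-1,-1],[0,0,3,2],[0,0,0,3]]

  row1 -= -3·row0 → [0,-1,-1,-1]
  row2 -= -2·row0 → [0,-3,0,-1]
  row3 -= -2·row0 → [0,0,6,7]
  row2 -= 3·row1 → [0,0,3,2]
  row3 -= 0·row1 → [0,0,6,7]
  row3 -= 2·row2 → [0,0,0,3]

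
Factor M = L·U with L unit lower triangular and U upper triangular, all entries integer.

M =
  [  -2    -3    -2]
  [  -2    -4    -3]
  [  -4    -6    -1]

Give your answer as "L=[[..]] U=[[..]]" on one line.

L=[[1,0,0],[1,1,0],[2,0,1]] U=[[-2,-3,-2],[0,-1,-1],[0,0,3]]

  R1 -= 1·R0 → [0,-1,-1]
  R2 -= 2·R0 → [0,0,3]
  R2 -= 0·R1 → [0,0,3]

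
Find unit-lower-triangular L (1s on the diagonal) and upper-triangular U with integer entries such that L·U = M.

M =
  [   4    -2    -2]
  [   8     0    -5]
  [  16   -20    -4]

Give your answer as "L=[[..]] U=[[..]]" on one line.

L=[[1,0,0],[2,1,0],[4,-3,1]] U=[[4,-2,-2],[0,4,-1],[0,0,1]]

  row1 -= 2·row0 → [0,4,-1]
  row2 -= 4·row0 → [0,-12,4]
  row2 -= -3·row1 → [0,0,1]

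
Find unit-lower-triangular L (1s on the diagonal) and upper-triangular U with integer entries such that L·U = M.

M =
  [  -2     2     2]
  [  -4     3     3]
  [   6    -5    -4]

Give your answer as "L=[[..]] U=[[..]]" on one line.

  r1 -= 2·r0 → [0,-1,-1]
  r2 -= -3·r0 → [0,1,2]
  r2 -= -1·r1 → [0,0,1]

L=[[1,0,0],[2,1,0],[-3,-1,1]] U=[[-2,2,2],[0,-1,-1],[0,0,1]]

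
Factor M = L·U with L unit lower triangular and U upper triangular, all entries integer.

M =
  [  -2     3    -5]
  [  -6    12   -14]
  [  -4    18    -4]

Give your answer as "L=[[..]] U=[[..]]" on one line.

L=[[1,0,0],[3,1,0],[2,4,1]] U=[[-2,3,-5],[0,3,1],[0,0,2]]

  r1 -= 3·r0 → [0,3,1]
  r2 -= 2·r0 → [0,12,6]
  r2 -= 4·r1 → [0,0,2]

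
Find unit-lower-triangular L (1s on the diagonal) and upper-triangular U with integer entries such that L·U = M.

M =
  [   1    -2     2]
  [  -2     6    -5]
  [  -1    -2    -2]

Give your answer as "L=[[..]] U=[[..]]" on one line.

L=[[1,0,0],[-2,1,0],[-1,-2,1]] U=[[1,-2,2],[0,2,-1],[0,0,-2]]

  R1 -= -2·R0 → [0,2,-1]
  R2 -= -1·R0 → [0,-4,0]
  R2 -= -2·R1 → [0,0,-2]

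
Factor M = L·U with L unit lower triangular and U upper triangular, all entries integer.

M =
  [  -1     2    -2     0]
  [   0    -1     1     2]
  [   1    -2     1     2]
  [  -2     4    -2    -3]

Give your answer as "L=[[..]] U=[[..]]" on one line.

  row1 -= 0·row0 → [0,-1,1,2]
  row2 -= -1·row0 → [0,0,-1,2]
  row3 -= 2·row0 → [0,0,2,-3]
  row2 -= 0·row1 → [0,0,-1,2]
  row3 -= 0·row1 → [0,0,2,-3]
  row3 -= -2·row2 → [0,0,0,1]

L=[[1,0,0,0],[0,1,0,0],[-1,0,1,0],[2,0,-2,1]] U=[[-1,2,-2,0],[0,-1,1,2],[0,0,-1,2],[0,0,0,1]]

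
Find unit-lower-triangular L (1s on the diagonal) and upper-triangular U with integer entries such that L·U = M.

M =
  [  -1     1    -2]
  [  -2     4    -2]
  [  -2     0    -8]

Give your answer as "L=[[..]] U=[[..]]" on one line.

L=[[1,0,0],[2,1,0],[2,-1,1]] U=[[-1,1,-2],[0,2,2],[0,0,-2]]

  r1 -= 2·r0 → [0,2,2]
  r2 -= 2·r0 → [0,-2,-4]
  r2 -= -1·r1 → [0,0,-2]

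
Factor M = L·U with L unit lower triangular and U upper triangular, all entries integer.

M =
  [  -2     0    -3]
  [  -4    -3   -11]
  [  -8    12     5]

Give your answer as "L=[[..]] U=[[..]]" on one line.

L=[[1,0,0],[2,1,0],[4,-4,1]] U=[[-2,0,-3],[0,-3,-5],[0,0,-3]]

  row1 -= 2·row0 → [0,-3,-5]
  row2 -= 4·row0 → [0,12,17]
  row2 -= -4·row1 → [0,0,-3]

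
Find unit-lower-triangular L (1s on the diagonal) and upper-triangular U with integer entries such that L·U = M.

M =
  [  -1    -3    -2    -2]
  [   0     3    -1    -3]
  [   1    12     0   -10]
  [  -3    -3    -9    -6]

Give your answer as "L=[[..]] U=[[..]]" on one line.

L=[[1,0,0,0],[0,1,0,0],[-1,3,1,0],[3,2,-1,1]] U=[[-1,-3,-2,-2],[0,3,-1,-3],[0,0,1,-3],[0,0,0,3]]

  R1 -= 0·R0 → [0,3,-1,-3]
  R2 -= -1·R0 → [0,9,-2,-12]
  R3 -= 3·R0 → [0,6,-3,0]
  R2 -= 3·R1 → [0,0,1,-3]
  R3 -= 2·R1 → [0,0,-1,6]
  R3 -= -1·R2 → [0,0,0,3]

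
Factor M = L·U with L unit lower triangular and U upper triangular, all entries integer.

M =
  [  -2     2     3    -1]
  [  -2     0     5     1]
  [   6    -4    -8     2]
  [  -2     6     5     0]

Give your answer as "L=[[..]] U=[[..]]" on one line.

L=[[1,0,0,0],[1,1,0,0],[-3,-1,1,0],[1,-2,2,1]] U=[[-2,2,3,-1],[0,-2,2,2],[0,0,3,1],[0,0,0,3]]

  R1 -= 1·R0 → [0,-2,2,2]
  R2 -= -3·R0 → [0,2,1,-1]
  R3 -= 1·R0 → [0,4,2,1]
  R2 -= -1·R1 → [0,0,3,1]
  R3 -= -2·R1 → [0,0,6,5]
  R3 -= 2·R2 → [0,0,0,3]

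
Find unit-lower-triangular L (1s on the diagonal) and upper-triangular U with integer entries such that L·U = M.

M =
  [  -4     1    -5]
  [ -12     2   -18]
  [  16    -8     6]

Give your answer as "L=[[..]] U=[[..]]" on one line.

  R1 -= 3·R0 → [0,-1,-3]
  R2 -= -4·R0 → [0,-4,-14]
  R2 -= 4·R1 → [0,0,-2]

L=[[1,0,0],[3,1,0],[-4,4,1]] U=[[-4,1,-5],[0,-1,-3],[0,0,-2]]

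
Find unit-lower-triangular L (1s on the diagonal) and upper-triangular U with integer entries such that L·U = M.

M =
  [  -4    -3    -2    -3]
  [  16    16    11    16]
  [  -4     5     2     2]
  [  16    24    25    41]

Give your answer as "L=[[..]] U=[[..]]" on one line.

  R1 -= -4·R0 → [0,4,3,4]
  R2 -= 1·R0 → [0,8,4,5]
  R3 -= -4·R0 → [0,12,17,29]
  R2 -= 2·R1 → [0,0,-2,-3]
  R3 -= 3·R1 → [0,0,8,17]
  R3 -= -4·R2 → [0,0,0,5]

L=[[1,0,0,0],[-4,1,0,0],[1,2,1,0],[-4,3,-4,1]] U=[[-4,-3,-2,-3],[0,4,3,4],[0,0,-2,-3],[0,0,0,5]]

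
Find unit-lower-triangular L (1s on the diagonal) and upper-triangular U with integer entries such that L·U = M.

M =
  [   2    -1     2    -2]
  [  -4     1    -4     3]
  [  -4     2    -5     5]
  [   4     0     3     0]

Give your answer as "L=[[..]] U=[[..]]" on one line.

  r1 -= -2·r0 → [0,-1,0,-1]
  r2 -= -2·r0 → [0,0,-1,1]
  r3 -= 2·r0 → [0,2,-1,4]
  r2 -= 0·r1 → [0,0,-1,1]
  r3 -= -2·r1 → [0,0,-1,2]
  r3 -= 1·r2 → [0,0,0,1]

L=[[1,0,0,0],[-2,1,0,0],[-2,0,1,0],[2,-2,1,1]] U=[[2,-1,2,-2],[0,-1,0,-1],[0,0,-1,1],[0,0,0,1]]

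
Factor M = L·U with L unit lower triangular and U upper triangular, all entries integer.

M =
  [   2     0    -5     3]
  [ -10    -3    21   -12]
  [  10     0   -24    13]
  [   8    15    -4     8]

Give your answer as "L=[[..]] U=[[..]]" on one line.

  r1 -= -5·r0 → [0,-3,-4,3]
  r2 -= 5·r0 → [0,0,1,-2]
  r3 -= 4·r0 → [0,15,16,-4]
  r2 -= 0·r1 → [0,0,1,-2]
  r3 -= -5·r1 → [0,0,-4,11]
  r3 -= -4·r2 → [0,0,0,3]

L=[[1,0,0,0],[-5,1,0,0],[5,0,1,0],[4,-5,-4,1]] U=[[2,0,-5,3],[0,-3,-4,3],[0,0,1,-2],[0,0,0,3]]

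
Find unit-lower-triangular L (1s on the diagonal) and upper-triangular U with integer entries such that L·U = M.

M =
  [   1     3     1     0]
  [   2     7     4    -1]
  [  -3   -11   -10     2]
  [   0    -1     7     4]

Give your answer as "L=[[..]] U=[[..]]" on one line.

L=[[1,0,0,0],[2,1,0,0],[-3,-2,1,0],[0,-1,-3,1]] U=[[1,3,1,0],[0,1,2,-1],[0,0,-3,0],[0,0,0,3]]

  row1 -= 2·row0 → [0,1,2,-1]
  row2 -= -3·row0 → [0,-2,-7,2]
  row3 -= 0·row0 → [0,-1,7,4]
  row2 -= -2·row1 → [0,0,-3,0]
  row3 -= -1·row1 → [0,0,9,3]
  row3 -= -3·row2 → [0,0,0,3]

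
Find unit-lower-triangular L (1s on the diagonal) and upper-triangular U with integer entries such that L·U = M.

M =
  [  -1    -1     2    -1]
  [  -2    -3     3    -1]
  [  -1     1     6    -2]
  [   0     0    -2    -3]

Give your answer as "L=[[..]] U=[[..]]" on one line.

L=[[1,0,0,0],[2,1,0,0],[1,-2,1,0],[0,0,-1,1]] U=[[-1,-1,2,-1],[0,-1,-1,1],[0,0,2,1],[0,0,0,-2]]

  R1 -= 2·R0 → [0,-1,-1,1]
  R2 -= 1·R0 → [0,2,4,-1]
  R3 -= 0·R0 → [0,0,-2,-3]
  R2 -= -2·R1 → [0,0,2,1]
  R3 -= 0·R1 → [0,0,-2,-3]
  R3 -= -1·R2 → [0,0,0,-2]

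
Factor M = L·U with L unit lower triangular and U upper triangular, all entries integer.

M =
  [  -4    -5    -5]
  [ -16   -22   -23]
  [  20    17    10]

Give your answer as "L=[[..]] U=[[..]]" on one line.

L=[[1,0,0],[4,1,0],[-5,4,1]] U=[[-4,-5,-5],[0,-2,-3],[0,0,-3]]

  R1 -= 4·R0 → [0,-2,-3]
  R2 -= -5·R0 → [0,-8,-15]
  R2 -= 4·R1 → [0,0,-3]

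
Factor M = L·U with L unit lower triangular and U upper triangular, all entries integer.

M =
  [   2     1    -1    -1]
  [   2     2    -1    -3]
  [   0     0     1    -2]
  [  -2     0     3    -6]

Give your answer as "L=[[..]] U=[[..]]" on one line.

L=[[1,0,0,0],[1,1,0,0],[0,0,1,0],[-1,1,2,1]] U=[[2,1,-1,-1],[0,1,0,-2],[0,0,1,-2],[0,0,0,-1]]

  r1 -= 1·r0 → [0,1,0,-2]
  r2 -= 0·r0 → [0,0,1,-2]
  r3 -= -1·r0 → [0,1,2,-7]
  r2 -= 0·r1 → [0,0,1,-2]
  r3 -= 1·r1 → [0,0,2,-5]
  r3 -= 2·r2 → [0,0,0,-1]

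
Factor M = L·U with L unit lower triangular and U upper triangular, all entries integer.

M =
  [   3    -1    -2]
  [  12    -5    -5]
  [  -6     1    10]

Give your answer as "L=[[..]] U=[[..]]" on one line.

  R1 -= 4·R0 → [0,-1,3]
  R2 -= -2·R0 → [0,-1,6]
  R2 -= 1·R1 → [0,0,3]

L=[[1,0,0],[4,1,0],[-2,1,1]] U=[[3,-1,-2],[0,-1,3],[0,0,3]]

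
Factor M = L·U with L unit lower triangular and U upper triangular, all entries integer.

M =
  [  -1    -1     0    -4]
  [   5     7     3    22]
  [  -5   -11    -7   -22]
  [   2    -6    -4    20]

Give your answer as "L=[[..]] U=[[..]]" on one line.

L=[[1,0,0,0],[-5,1,0,0],[5,-3,1,0],[-2,-4,4,1]] U=[[-1,-1,0,-4],[0,2,3,2],[0,0,2,4],[0,0,0,4]]

  R1 -= -5·R0 → [0,2,3,2]
  R2 -= 5·R0 → [0,-6,-7,-2]
  R3 -= -2·R0 → [0,-8,-4,12]
  R2 -= -3·R1 → [0,0,2,4]
  R3 -= -4·R1 → [0,0,8,20]
  R3 -= 4·R2 → [0,0,0,4]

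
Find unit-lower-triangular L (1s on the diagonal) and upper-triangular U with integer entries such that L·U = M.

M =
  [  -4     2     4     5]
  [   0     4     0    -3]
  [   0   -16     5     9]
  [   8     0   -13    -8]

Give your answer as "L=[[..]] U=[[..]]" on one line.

  R1 -= 0·R0 → [0,4,0,-3]
  R2 -= 0·R0 → [0,-16,5,9]
  R3 -= -2·R0 → [0,4,-5,2]
  R2 -= -4·R1 → [0,0,5,-3]
  R3 -= 1·R1 → [0,0,-5,5]
  R3 -= -1·R2 → [0,0,0,2]

L=[[1,0,0,0],[0,1,0,0],[0,-4,1,0],[-2,1,-1,1]] U=[[-4,2,4,5],[0,4,0,-3],[0,0,5,-3],[0,0,0,2]]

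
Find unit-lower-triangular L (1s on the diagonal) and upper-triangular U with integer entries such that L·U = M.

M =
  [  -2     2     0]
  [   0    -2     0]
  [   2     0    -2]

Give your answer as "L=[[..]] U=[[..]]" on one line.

  r1 -= 0·r0 → [0,-2,0]
  r2 -= -1·r0 → [0,2,-2]
  r2 -= -1·r1 → [0,0,-2]

L=[[1,0,0],[0,1,0],[-1,-1,1]] U=[[-2,2,0],[0,-2,0],[0,0,-2]]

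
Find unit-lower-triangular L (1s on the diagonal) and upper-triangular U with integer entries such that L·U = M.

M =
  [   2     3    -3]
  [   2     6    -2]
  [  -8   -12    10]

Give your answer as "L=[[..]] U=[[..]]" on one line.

L=[[1,0,0],[1,1,0],[-4,0,1]] U=[[2,3,-3],[0,3,1],[0,0,-2]]

  row1 -= 1·row0 → [0,3,1]
  row2 -= -4·row0 → [0,0,-2]
  row2 -= 0·row1 → [0,0,-2]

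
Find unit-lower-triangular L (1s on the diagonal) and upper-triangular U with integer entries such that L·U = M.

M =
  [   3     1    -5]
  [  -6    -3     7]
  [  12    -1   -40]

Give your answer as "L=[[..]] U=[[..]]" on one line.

  R1 -= -2·R0 → [0,-1,-3]
  R2 -= 4·R0 → [0,-5,-20]
  R2 -= 5·R1 → [0,0,-5]

L=[[1,0,0],[-2,1,0],[4,5,1]] U=[[3,1,-5],[0,-1,-3],[0,0,-5]]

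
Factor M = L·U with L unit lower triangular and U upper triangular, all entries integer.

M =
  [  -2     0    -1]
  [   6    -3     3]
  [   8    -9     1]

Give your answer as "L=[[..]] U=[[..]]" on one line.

  R1 -= -3·R0 → [0,-3,0]
  R2 -= -4·R0 → [0,-9,-3]
  R2 -= 3·R1 → [0,0,-3]

L=[[1,0,0],[-3,1,0],[-4,3,1]] U=[[-2,0,-1],[0,-3,0],[0,0,-3]]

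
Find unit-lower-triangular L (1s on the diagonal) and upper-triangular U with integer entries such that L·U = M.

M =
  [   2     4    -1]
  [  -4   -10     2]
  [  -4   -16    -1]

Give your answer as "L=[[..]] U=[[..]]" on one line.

  r1 -= -2·r0 → [0,-2,0]
  r2 -= -2·r0 → [0,-8,-3]
  r2 -= 4·r1 → [0,0,-3]

L=[[1,0,0],[-2,1,0],[-2,4,1]] U=[[2,4,-1],[0,-2,0],[0,0,-3]]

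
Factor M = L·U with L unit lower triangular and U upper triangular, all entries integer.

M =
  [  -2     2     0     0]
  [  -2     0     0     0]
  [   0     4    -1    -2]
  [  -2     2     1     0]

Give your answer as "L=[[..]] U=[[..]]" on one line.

  R1 -= 1·R0 → [0,-2,0,0]
  R2 -= 0·R0 → [0,4,-1,-2]
  R3 -= 1·R0 → [0,0,1,0]
  R2 -= -2·R1 → [0,0,-1,-2]
  R3 -= 0·R1 → [0,0,1,0]
  R3 -= -1·R2 → [0,0,0,-2]

L=[[1,0,0,0],[1,1,0,0],[0,-2,1,0],[1,0,-1,1]] U=[[-2,2,0,0],[0,-2,0,0],[0,0,-1,-2],[0,0,0,-2]]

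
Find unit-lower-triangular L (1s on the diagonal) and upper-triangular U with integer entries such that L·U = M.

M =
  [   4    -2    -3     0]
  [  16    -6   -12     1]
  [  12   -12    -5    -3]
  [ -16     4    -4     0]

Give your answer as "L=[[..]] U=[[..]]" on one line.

L=[[1,0,0,0],[4,1,0,0],[3,-3,1,0],[-4,-2,-4,1]] U=[[4,-2,-3,0],[0,2,0,1],[0,0,4,0],[0,0,0,2]]

  r1 -= 4·r0 → [0,2,0,1]
  r2 -= 3·r0 → [0,-6,4,-3]
  r3 -= -4·r0 → [0,-4,-16,0]
  r2 -= -3·r1 → [0,0,4,0]
  r3 -= -2·r1 → [0,0,-16,2]
  r3 -= -4·r2 → [0,0,0,2]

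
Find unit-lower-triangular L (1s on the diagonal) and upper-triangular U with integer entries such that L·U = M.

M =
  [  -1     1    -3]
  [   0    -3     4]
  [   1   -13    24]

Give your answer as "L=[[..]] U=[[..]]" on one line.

L=[[1,0,0],[0,1,0],[-1,4,1]] U=[[-1,1,-3],[0,-3,4],[0,0,5]]

  row1 -= 0·row0 → [0,-3,4]
  row2 -= -1·row0 → [0,-12,21]
  row2 -= 4·row1 → [0,0,5]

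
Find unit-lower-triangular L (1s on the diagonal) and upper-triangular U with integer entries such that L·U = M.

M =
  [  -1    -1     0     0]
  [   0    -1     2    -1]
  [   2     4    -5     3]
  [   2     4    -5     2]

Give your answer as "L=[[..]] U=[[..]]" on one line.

  r1 -= 0·r0 → [0,-1,2,-1]
  r2 -= -2·r0 → [0,2,-5,3]
  r3 -= -2·r0 → [0,2,-5,2]
  r2 -= -2·r1 → [0,0,-1,1]
  r3 -= -2·r1 → [0,0,-1,0]
  r3 -= 1·r2 → [0,0,0,-1]

L=[[1,0,0,0],[0,1,0,0],[-2,-2,1,0],[-2,-2,1,1]] U=[[-1,-1,0,0],[0,-1,2,-1],[0,0,-1,1],[0,0,0,-1]]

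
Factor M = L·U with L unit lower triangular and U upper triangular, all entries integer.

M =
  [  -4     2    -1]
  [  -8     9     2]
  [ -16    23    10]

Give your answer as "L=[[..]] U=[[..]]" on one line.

L=[[1,0,0],[2,1,0],[4,3,1]] U=[[-4,2,-1],[0,5,4],[0,0,2]]

  R1 -= 2·R0 → [0,5,4]
  R2 -= 4·R0 → [0,15,14]
  R2 -= 3·R1 → [0,0,2]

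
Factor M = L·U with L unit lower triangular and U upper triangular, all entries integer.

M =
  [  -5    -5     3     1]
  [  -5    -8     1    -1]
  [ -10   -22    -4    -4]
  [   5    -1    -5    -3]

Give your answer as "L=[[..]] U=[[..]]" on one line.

L=[[1,0,0,0],[1,1,0,0],[2,4,1,0],[-1,2,-1,1]] U=[[-5,-5,3,1],[0,-3,-2,-2],[0,0,-2,2],[0,0,0,4]]

  r1 -= 1·r0 → [0,-3,-2,-2]
  r2 -= 2·r0 → [0,-12,-10,-6]
  r3 -= -1·r0 → [0,-6,-2,-2]
  r2 -= 4·r1 → [0,0,-2,2]
  r3 -= 2·r1 → [0,0,2,2]
  r3 -= -1·r2 → [0,0,0,4]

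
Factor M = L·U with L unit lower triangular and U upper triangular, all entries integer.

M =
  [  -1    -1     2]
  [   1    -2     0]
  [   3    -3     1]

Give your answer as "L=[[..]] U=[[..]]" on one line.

  R1 -= -1·R0 → [0,-3,2]
  R2 -= -3·R0 → [0,-6,7]
  R2 -= 2·R1 → [0,0,3]

L=[[1,0,0],[-1,1,0],[-3,2,1]] U=[[-1,-1,2],[0,-3,2],[0,0,3]]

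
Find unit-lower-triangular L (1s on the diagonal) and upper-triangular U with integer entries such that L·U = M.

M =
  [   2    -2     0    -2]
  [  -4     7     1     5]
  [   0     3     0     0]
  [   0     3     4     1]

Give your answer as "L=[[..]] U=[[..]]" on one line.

L=[[1,0,0,0],[-2,1,0,0],[0,1,1,0],[0,1,-3,1]] U=[[2,-2,0,-2],[0,3,1,1],[0,0,-1,-1],[0,0,0,-3]]

  R1 -= -2·R0 → [0,3,1,1]
  R2 -= 0·R0 → [0,3,0,0]
  R3 -= 0·R0 → [0,3,4,1]
  R2 -= 1·R1 → [0,0,-1,-1]
  R3 -= 1·R1 → [0,0,3,0]
  R3 -= -3·R2 → [0,0,0,-3]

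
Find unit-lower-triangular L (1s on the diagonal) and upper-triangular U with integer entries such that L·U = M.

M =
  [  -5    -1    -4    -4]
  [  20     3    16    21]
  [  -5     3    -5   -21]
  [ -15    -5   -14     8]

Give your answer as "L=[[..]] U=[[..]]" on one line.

L=[[1,0,0,0],[-4,1,0,0],[1,-4,1,0],[3,2,2,1]] U=[[-5,-1,-4,-4],[0,-1,0,5],[0,0,-1,3],[0,0,0,4]]

  r1 -= -4·r0 → [0,-1,0,5]
  r2 -= 1·r0 → [0,4,-1,-17]
  r3 -= 3·r0 → [0,-2,-2,20]
  r2 -= -4·r1 → [0,0,-1,3]
  r3 -= 2·r1 → [0,0,-2,10]
  r3 -= 2·r2 → [0,0,0,4]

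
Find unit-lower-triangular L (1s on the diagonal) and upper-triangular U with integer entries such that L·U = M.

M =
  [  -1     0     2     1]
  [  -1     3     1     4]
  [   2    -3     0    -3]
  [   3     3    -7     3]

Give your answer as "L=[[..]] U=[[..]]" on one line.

  r1 -= 1·r0 → [0,3,-1,3]
  r2 -= -2·r0 → [0,-3,4,-1]
  r3 -= -3·r0 → [0,3,-1,6]
  r2 -= -1·r1 → [0,0,3,2]
  r3 -= 1·r1 → [0,0,0,3]
  r3 -= 0·r2 → [0,0,0,3]

L=[[1,0,0,0],[1,1,0,0],[-2,-1,1,0],[-3,1,0,1]] U=[[-1,0,2,1],[0,3,-1,3],[0,0,3,2],[0,0,0,3]]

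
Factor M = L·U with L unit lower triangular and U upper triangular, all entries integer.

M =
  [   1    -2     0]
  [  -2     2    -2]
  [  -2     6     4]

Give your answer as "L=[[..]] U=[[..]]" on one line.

L=[[1,0,0],[-2,1,0],[-2,-1,1]] U=[[1,-2,0],[0,-2,-2],[0,0,2]]

  r1 -= -2·r0 → [0,-2,-2]
  r2 -= -2·r0 → [0,2,4]
  r2 -= -1·r1 → [0,0,2]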